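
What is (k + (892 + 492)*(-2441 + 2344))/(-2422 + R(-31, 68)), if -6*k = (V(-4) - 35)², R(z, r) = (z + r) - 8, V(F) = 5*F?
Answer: 808513/14358 ≈ 56.311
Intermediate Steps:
R(z, r) = -8 + r + z (R(z, r) = (r + z) - 8 = -8 + r + z)
k = -3025/6 (k = -(5*(-4) - 35)²/6 = -(-20 - 35)²/6 = -⅙*(-55)² = -⅙*3025 = -3025/6 ≈ -504.17)
(k + (892 + 492)*(-2441 + 2344))/(-2422 + R(-31, 68)) = (-3025/6 + (892 + 492)*(-2441 + 2344))/(-2422 + (-8 + 68 - 31)) = (-3025/6 + 1384*(-97))/(-2422 + 29) = (-3025/6 - 134248)/(-2393) = -808513/6*(-1/2393) = 808513/14358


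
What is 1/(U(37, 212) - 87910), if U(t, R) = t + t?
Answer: -1/87836 ≈ -1.1385e-5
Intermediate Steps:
U(t, R) = 2*t
1/(U(37, 212) - 87910) = 1/(2*37 - 87910) = 1/(74 - 87910) = 1/(-87836) = -1/87836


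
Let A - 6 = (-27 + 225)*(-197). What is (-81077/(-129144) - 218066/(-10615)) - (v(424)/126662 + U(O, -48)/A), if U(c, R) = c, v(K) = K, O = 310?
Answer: 39832573049776357/1881060135897800 ≈ 21.176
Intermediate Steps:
A = -39000 (A = 6 + (-27 + 225)*(-197) = 6 + 198*(-197) = 6 - 39006 = -39000)
(-81077/(-129144) - 218066/(-10615)) - (v(424)/126662 + U(O, -48)/A) = (-81077/(-129144) - 218066/(-10615)) - (424/126662 + 310/(-39000)) = (-81077*(-1/129144) - 218066*(-1/10615)) - (424*(1/126662) + 310*(-1/39000)) = (81077/129144 + 218066/10615) - (212/63331 - 31/3900) = 29022547859/1370863560 - 1*(-1136461/246990900) = 29022547859/1370863560 + 1136461/246990900 = 39832573049776357/1881060135897800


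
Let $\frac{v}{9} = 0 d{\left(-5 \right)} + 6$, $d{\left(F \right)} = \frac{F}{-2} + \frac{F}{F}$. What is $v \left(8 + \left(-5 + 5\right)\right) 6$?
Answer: $2592$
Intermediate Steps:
$d{\left(F \right)} = 1 - \frac{F}{2}$ ($d{\left(F \right)} = F \left(- \frac{1}{2}\right) + 1 = - \frac{F}{2} + 1 = 1 - \frac{F}{2}$)
$v = 54$ ($v = 9 \left(0 \left(1 - - \frac{5}{2}\right) + 6\right) = 9 \left(0 \left(1 + \frac{5}{2}\right) + 6\right) = 9 \left(0 \cdot \frac{7}{2} + 6\right) = 9 \left(0 + 6\right) = 9 \cdot 6 = 54$)
$v \left(8 + \left(-5 + 5\right)\right) 6 = 54 \left(8 + \left(-5 + 5\right)\right) 6 = 54 \left(8 + 0\right) 6 = 54 \cdot 8 \cdot 6 = 54 \cdot 48 = 2592$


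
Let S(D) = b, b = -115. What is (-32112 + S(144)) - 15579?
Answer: -47806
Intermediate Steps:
S(D) = -115
(-32112 + S(144)) - 15579 = (-32112 - 115) - 15579 = -32227 - 15579 = -47806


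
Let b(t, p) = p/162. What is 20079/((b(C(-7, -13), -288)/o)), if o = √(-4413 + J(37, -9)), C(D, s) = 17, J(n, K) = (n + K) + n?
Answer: -180711*I*√1087/8 ≈ -7.4475e+5*I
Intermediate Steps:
J(n, K) = K + 2*n (J(n, K) = (K + n) + n = K + 2*n)
b(t, p) = p/162 (b(t, p) = p*(1/162) = p/162)
o = 2*I*√1087 (o = √(-4413 + (-9 + 2*37)) = √(-4413 + (-9 + 74)) = √(-4413 + 65) = √(-4348) = 2*I*√1087 ≈ 65.939*I)
20079/((b(C(-7, -13), -288)/o)) = 20079/((((1/162)*(-288))/((2*I*√1087)))) = 20079/((-(-8)*I*√1087/9783)) = 20079/((8*I*√1087/9783)) = 20079*(-9*I*√1087/8) = -180711*I*√1087/8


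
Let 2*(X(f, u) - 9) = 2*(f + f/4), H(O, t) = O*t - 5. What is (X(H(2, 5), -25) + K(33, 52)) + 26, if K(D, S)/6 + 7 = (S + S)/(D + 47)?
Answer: 141/20 ≈ 7.0500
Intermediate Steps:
H(O, t) = -5 + O*t
K(D, S) = -42 + 12*S/(47 + D) (K(D, S) = -42 + 6*((S + S)/(D + 47)) = -42 + 6*((2*S)/(47 + D)) = -42 + 6*(2*S/(47 + D)) = -42 + 12*S/(47 + D))
X(f, u) = 9 + 5*f/4 (X(f, u) = 9 + (2*(f + f/4))/2 = 9 + (2*(5*f/4))/2 = 9 + (5*f/2)/2 = 9 + 5*f/4)
(X(H(2, 5), -25) + K(33, 52)) + 26 = ((9 + 5*(-5 + 2*5)/4) + 6*(-329 - 7*33 + 2*52)/(47 + 33)) + 26 = ((9 + 5*(-5 + 10)/4) + 6*(-329 - 231 + 104)/80) + 26 = ((9 + (5/4)*5) + 6*(1/80)*(-456)) + 26 = ((9 + 25/4) - 171/5) + 26 = (61/4 - 171/5) + 26 = -379/20 + 26 = 141/20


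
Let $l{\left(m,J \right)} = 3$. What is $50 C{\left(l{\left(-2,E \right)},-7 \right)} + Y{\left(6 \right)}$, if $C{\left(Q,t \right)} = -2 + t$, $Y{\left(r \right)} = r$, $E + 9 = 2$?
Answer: $-444$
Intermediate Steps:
$E = -7$ ($E = -9 + 2 = -7$)
$50 C{\left(l{\left(-2,E \right)},-7 \right)} + Y{\left(6 \right)} = 50 \left(-2 - 7\right) + 6 = 50 \left(-9\right) + 6 = -450 + 6 = -444$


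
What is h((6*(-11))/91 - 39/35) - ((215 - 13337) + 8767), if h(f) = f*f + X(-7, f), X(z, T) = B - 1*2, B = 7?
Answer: 903329569/207025 ≈ 4363.4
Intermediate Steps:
X(z, T) = 5 (X(z, T) = 7 - 1*2 = 7 - 2 = 5)
h(f) = 5 + f² (h(f) = f*f + 5 = f² + 5 = 5 + f²)
h((6*(-11))/91 - 39/35) - ((215 - 13337) + 8767) = (5 + ((6*(-11))/91 - 39/35)²) - ((215 - 13337) + 8767) = (5 + (-66*1/91 - 39*1/35)²) - (-13122 + 8767) = (5 + (-66/91 - 39/35)²) - 1*(-4355) = (5 + (-837/455)²) + 4355 = (5 + 700569/207025) + 4355 = 1735694/207025 + 4355 = 903329569/207025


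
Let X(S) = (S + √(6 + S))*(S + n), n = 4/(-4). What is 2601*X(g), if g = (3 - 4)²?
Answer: 0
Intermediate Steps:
n = -1 (n = 4*(-¼) = -1)
g = 1 (g = (-1)² = 1)
X(S) = (-1 + S)*(S + √(6 + S)) (X(S) = (S + √(6 + S))*(S - 1) = (S + √(6 + S))*(-1 + S) = (-1 + S)*(S + √(6 + S)))
2601*X(g) = 2601*(1² - 1*1 - √(6 + 1) + 1*√(6 + 1)) = 2601*(1 - 1 - √7 + 1*√7) = 2601*(1 - 1 - √7 + √7) = 2601*0 = 0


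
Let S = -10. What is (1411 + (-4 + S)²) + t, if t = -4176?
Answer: -2569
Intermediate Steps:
(1411 + (-4 + S)²) + t = (1411 + (-4 - 10)²) - 4176 = (1411 + (-14)²) - 4176 = (1411 + 196) - 4176 = 1607 - 4176 = -2569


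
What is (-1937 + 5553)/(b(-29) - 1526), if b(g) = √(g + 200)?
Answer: -5518016/2328505 - 10848*√19/2328505 ≈ -2.3901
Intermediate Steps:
b(g) = √(200 + g)
(-1937 + 5553)/(b(-29) - 1526) = (-1937 + 5553)/(√(200 - 29) - 1526) = 3616/(√171 - 1526) = 3616/(3*√19 - 1526) = 3616/(-1526 + 3*√19)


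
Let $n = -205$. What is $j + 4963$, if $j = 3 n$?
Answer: $4348$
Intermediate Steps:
$j = -615$ ($j = 3 \left(-205\right) = -615$)
$j + 4963 = -615 + 4963 = 4348$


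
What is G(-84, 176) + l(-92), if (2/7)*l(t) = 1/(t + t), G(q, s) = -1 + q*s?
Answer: -5440887/368 ≈ -14785.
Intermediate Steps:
l(t) = 7/(4*t) (l(t) = 7/(2*(t + t)) = 7/(2*((2*t))) = 7*(1/(2*t))/2 = 7/(4*t))
G(-84, 176) + l(-92) = (-1 - 84*176) + (7/4)/(-92) = (-1 - 14784) + (7/4)*(-1/92) = -14785 - 7/368 = -5440887/368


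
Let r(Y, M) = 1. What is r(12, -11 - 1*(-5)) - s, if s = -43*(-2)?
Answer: -85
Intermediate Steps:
s = 86
r(12, -11 - 1*(-5)) - s = 1 - 1*86 = 1 - 86 = -85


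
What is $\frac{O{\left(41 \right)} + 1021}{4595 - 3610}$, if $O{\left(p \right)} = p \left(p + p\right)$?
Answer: $\frac{4383}{985} \approx 4.4497$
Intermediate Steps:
$O{\left(p \right)} = 2 p^{2}$ ($O{\left(p \right)} = p 2 p = 2 p^{2}$)
$\frac{O{\left(41 \right)} + 1021}{4595 - 3610} = \frac{2 \cdot 41^{2} + 1021}{4595 - 3610} = \frac{2 \cdot 1681 + 1021}{985} = \left(3362 + 1021\right) \frac{1}{985} = 4383 \cdot \frac{1}{985} = \frac{4383}{985}$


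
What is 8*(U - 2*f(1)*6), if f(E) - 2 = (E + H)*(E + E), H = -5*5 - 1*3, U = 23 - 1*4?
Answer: 5144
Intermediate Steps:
U = 19 (U = 23 - 4 = 19)
H = -28 (H = -25 - 3 = -28)
f(E) = 2 + 2*E*(-28 + E) (f(E) = 2 + (E - 28)*(E + E) = 2 + (-28 + E)*(2*E) = 2 + 2*E*(-28 + E))
8*(U - 2*f(1)*6) = 8*(19 - 2*(2 - 56*1 + 2*1**2)*6) = 8*(19 - 2*(2 - 56 + 2*1)*6) = 8*(19 - 2*(2 - 56 + 2)*6) = 8*(19 - 2*(-52)*6) = 8*(19 + 104*6) = 8*(19 + 624) = 8*643 = 5144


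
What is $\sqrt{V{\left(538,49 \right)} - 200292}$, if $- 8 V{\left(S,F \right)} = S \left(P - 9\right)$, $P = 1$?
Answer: $i \sqrt{199754} \approx 446.94 i$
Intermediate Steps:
$V{\left(S,F \right)} = S$ ($V{\left(S,F \right)} = - \frac{S \left(1 - 9\right)}{8} = - \frac{S \left(-8\right)}{8} = - \frac{\left(-8\right) S}{8} = S$)
$\sqrt{V{\left(538,49 \right)} - 200292} = \sqrt{538 - 200292} = \sqrt{-199754} = i \sqrt{199754}$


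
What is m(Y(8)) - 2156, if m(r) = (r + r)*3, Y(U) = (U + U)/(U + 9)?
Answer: -36556/17 ≈ -2150.4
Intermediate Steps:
Y(U) = 2*U/(9 + U) (Y(U) = (2*U)/(9 + U) = 2*U/(9 + U))
m(r) = 6*r (m(r) = (2*r)*3 = 6*r)
m(Y(8)) - 2156 = 6*(2*8/(9 + 8)) - 2156 = 6*(2*8/17) - 2156 = 6*(2*8*(1/17)) - 2156 = 6*(16/17) - 2156 = 96/17 - 2156 = -36556/17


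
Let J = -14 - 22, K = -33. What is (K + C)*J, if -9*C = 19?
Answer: 1264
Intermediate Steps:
C = -19/9 (C = -⅑*19 = -19/9 ≈ -2.1111)
J = -36
(K + C)*J = (-33 - 19/9)*(-36) = -316/9*(-36) = 1264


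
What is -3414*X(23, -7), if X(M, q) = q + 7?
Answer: 0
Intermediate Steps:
X(M, q) = 7 + q
-3414*X(23, -7) = -3414*(7 - 7) = -3414*0 = 0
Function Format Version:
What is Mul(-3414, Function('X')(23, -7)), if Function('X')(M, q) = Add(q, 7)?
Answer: 0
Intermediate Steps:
Function('X')(M, q) = Add(7, q)
Mul(-3414, Function('X')(23, -7)) = Mul(-3414, Add(7, -7)) = Mul(-3414, 0) = 0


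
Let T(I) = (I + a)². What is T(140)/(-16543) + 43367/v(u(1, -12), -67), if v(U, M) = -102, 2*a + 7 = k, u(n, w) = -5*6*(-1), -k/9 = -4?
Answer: -84688829/198516 ≈ -426.61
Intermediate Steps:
k = 36 (k = -9*(-4) = 36)
u(n, w) = 30 (u(n, w) = -30*(-1) = 30)
a = 29/2 (a = -7/2 + (½)*36 = -7/2 + 18 = 29/2 ≈ 14.500)
T(I) = (29/2 + I)² (T(I) = (I + 29/2)² = (29/2 + I)²)
T(140)/(-16543) + 43367/v(u(1, -12), -67) = ((29 + 2*140)²/4)/(-16543) + 43367/(-102) = ((29 + 280)²/4)*(-1/16543) + 43367*(-1/102) = ((¼)*309²)*(-1/16543) - 2551/6 = ((¼)*95481)*(-1/16543) - 2551/6 = (95481/4)*(-1/16543) - 2551/6 = -95481/66172 - 2551/6 = -84688829/198516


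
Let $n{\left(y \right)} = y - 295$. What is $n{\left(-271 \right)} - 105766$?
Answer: $-106332$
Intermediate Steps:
$n{\left(y \right)} = -295 + y$ ($n{\left(y \right)} = y - 295 = -295 + y$)
$n{\left(-271 \right)} - 105766 = \left(-295 - 271\right) - 105766 = -566 - 105766 = -106332$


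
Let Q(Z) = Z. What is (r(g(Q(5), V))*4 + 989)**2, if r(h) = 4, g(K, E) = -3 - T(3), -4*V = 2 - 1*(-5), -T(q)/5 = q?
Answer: 1010025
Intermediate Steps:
T(q) = -5*q
V = -7/4 (V = -(2 - 1*(-5))/4 = -(2 + 5)/4 = -1/4*7 = -7/4 ≈ -1.7500)
g(K, E) = 12 (g(K, E) = -3 - (-5)*3 = -3 - 1*(-15) = -3 + 15 = 12)
(r(g(Q(5), V))*4 + 989)**2 = (4*4 + 989)**2 = (16 + 989)**2 = 1005**2 = 1010025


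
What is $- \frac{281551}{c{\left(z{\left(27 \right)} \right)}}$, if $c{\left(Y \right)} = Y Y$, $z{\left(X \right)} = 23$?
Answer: $- \frac{281551}{529} \approx -532.23$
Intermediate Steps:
$c{\left(Y \right)} = Y^{2}$
$- \frac{281551}{c{\left(z{\left(27 \right)} \right)}} = - \frac{281551}{23^{2}} = - \frac{281551}{529}$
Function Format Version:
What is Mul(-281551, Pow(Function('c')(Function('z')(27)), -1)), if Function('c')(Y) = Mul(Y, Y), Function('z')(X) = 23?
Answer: Rational(-281551, 529) ≈ -532.23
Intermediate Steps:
Function('c')(Y) = Pow(Y, 2)
Mul(-281551, Pow(Function('c')(Function('z')(27)), -1)) = Mul(-281551, Pow(Pow(23, 2), -1)) = Mul(-281551, Pow(529, -1)) = Mul(-281551, Rational(1, 529)) = Rational(-281551, 529)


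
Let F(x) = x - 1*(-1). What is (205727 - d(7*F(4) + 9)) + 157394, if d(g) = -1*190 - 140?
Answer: 363451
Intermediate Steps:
F(x) = 1 + x (F(x) = x + 1 = 1 + x)
d(g) = -330 (d(g) = -190 - 140 = -330)
(205727 - d(7*F(4) + 9)) + 157394 = (205727 - 1*(-330)) + 157394 = (205727 + 330) + 157394 = 206057 + 157394 = 363451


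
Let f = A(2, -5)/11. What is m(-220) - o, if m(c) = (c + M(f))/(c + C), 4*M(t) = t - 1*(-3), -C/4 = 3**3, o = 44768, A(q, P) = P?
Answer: -161520531/3608 ≈ -44767.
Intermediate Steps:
C = -108 (C = -4*3**3 = -4*27 = -108)
f = -5/11 ≈ -0.45455
M(t) = 3/4 + t/4 (M(t) = (t - 1*(-3))/4 = (t + 3)/4 = (3 + t)/4 = 3/4 + t/4)
m(c) = (7/11 + c)/(-108 + c) (m(c) = (c + (3/4 + (1/4)*(-5/11)))/(c - 108) = (c + (3/4 - 5/44))/(-108 + c) = (c + 7/11)/(-108 + c) = (7/11 + c)/(-108 + c))
m(-220) - o = (7/11 - 220)/(-108 - 220) - 1*44768 = -2413/11/(-328) - 44768 = -1/328*(-2413/11) - 44768 = 2413/3608 - 44768 = -161520531/3608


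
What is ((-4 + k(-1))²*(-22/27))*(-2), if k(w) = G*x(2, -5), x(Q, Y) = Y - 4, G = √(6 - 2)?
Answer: 21296/27 ≈ 788.74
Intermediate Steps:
G = 2 (G = √4 = 2)
x(Q, Y) = -4 + Y
k(w) = -18 (k(w) = 2*(-4 - 5) = 2*(-9) = -18)
((-4 + k(-1))²*(-22/27))*(-2) = ((-4 - 18)²*(-22/27))*(-2) = ((-22)²*(-22*1/27))*(-2) = (484*(-22/27))*(-2) = -10648/27*(-2) = 21296/27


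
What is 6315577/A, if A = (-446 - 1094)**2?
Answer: 6315577/2371600 ≈ 2.6630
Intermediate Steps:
A = 2371600 (A = (-1540)**2 = 2371600)
6315577/A = 6315577/2371600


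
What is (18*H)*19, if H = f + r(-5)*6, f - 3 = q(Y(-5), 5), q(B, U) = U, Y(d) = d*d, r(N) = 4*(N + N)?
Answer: -79344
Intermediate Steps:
r(N) = 8*N (r(N) = 4*(2*N) = 8*N)
Y(d) = d²
f = 8 (f = 3 + 5 = 8)
H = -232 (H = 8 + (8*(-5))*6 = 8 - 40*6 = 8 - 240 = -232)
(18*H)*19 = (18*(-232))*19 = -4176*19 = -79344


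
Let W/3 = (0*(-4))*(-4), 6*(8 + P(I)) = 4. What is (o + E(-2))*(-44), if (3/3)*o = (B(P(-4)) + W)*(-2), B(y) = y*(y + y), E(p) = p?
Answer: 85976/9 ≈ 9552.9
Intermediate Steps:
P(I) = -22/3 (P(I) = -8 + (⅙)*4 = -8 + ⅔ = -22/3)
B(y) = 2*y² (B(y) = y*(2*y) = 2*y²)
W = 0 (W = 3*((0*(-4))*(-4)) = 3*(0*(-4)) = 3*0 = 0)
o = -1936/9 (o = (2*(-22/3)² + 0)*(-2) = (2*(484/9) + 0)*(-2) = (968/9 + 0)*(-2) = (968/9)*(-2) = -1936/9 ≈ -215.11)
(o + E(-2))*(-44) = (-1936/9 - 2)*(-44) = -1954/9*(-44) = 85976/9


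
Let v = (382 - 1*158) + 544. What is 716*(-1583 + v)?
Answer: -583540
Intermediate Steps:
v = 768 (v = (382 - 158) + 544 = 224 + 544 = 768)
716*(-1583 + v) = 716*(-1583 + 768) = 716*(-815) = -583540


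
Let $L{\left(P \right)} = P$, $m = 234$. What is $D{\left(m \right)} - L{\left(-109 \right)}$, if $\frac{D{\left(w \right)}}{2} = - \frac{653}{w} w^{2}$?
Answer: $-305495$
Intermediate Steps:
$D{\left(w \right)} = - 1306 w$ ($D{\left(w \right)} = 2 - \frac{653}{w} w^{2} = 2 \left(- 653 w\right) = - 1306 w$)
$D{\left(m \right)} - L{\left(-109 \right)} = \left(-1306\right) 234 - -109 = -305604 + 109 = -305495$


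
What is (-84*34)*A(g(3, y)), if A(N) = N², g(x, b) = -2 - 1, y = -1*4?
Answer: -25704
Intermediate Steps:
y = -4
g(x, b) = -3
(-84*34)*A(g(3, y)) = -84*34*(-3)² = -2856*9 = -25704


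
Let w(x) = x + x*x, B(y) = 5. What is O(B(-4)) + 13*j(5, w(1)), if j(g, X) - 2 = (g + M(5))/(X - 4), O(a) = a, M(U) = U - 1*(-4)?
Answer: -60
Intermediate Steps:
M(U) = 4 + U (M(U) = U + 4 = 4 + U)
w(x) = x + x**2
j(g, X) = 2 + (9 + g)/(-4 + X) (j(g, X) = 2 + (g + (4 + 5))/(X - 4) = 2 + (g + 9)/(-4 + X) = 2 + (9 + g)/(-4 + X))
O(B(-4)) + 13*j(5, w(1)) = 5 + 13*((1 + 5 + 2*(1*(1 + 1)))/(-4 + 1*(1 + 1))) = 5 + 13*((1 + 5 + 2*(1*2))/(-4 + 1*2)) = 5 + 13*((1 + 5 + 2*2)/(-4 + 2)) = 5 + 13*((1 + 5 + 4)/(-2)) = 5 + 13*(-1/2*10) = 5 + 13*(-5) = 5 - 65 = -60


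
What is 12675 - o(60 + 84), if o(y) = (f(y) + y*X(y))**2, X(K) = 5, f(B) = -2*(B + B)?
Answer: -8061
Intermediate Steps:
f(B) = -4*B
o(y) = y**2 (o(y) = (-4*y + y*5)**2 = (-4*y + 5*y)**2 = y**2)
12675 - o(60 + 84) = 12675 - (60 + 84)**2 = 12675 - 1*144**2 = 12675 - 1*20736 = 12675 - 20736 = -8061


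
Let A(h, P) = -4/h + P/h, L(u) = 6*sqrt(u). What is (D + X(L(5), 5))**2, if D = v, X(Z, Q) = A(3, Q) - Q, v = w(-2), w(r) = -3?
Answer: 529/9 ≈ 58.778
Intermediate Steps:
v = -3
X(Z, Q) = -4/3 - 2*Q/3 (X(Z, Q) = (-4 + Q)/3 - Q = (-4/3 + Q/3) - Q = -4/3 - 2*Q/3)
D = -3
(D + X(L(5), 5))**2 = (-3 + (-4/3 - 2/3*5))**2 = (-3 + (-4/3 - 10/3))**2 = (-3 - 14/3)**2 = (-23/3)**2 = 529/9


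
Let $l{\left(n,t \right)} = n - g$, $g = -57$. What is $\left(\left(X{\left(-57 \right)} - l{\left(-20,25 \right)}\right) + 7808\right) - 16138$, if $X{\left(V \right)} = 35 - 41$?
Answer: $-8373$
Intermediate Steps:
$l{\left(n,t \right)} = 57 + n$ ($l{\left(n,t \right)} = n - -57 = n + 57 = 57 + n$)
$X{\left(V \right)} = -6$ ($X{\left(V \right)} = 35 - 41 = -6$)
$\left(\left(X{\left(-57 \right)} - l{\left(-20,25 \right)}\right) + 7808\right) - 16138 = \left(\left(-6 - \left(57 - 20\right)\right) + 7808\right) - 16138 = \left(\left(-6 - 37\right) + 7808\right) - 16138 = \left(-43 + 7808\right) - 16138 = 7765 - 16138 = -8373$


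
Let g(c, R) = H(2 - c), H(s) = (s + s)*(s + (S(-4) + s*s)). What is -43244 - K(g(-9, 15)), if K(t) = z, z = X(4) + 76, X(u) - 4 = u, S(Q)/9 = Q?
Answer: -43328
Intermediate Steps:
S(Q) = 9*Q
X(u) = 4 + u
H(s) = 2*s*(-36 + s + s²) (H(s) = (s + s)*(s + (9*(-4) + s*s)) = (2*s)*(s + (-36 + s²)) = (2*s)*(-36 + s + s²) = 2*s*(-36 + s + s²))
g(c, R) = 2*(2 - c)*(-34 + (2 - c)² - c) (g(c, R) = 2*(2 - c)*(-36 + (2 - c) + (2 - c)²) = 2*(2 - c)*(-34 + (2 - c)² - c))
z = 84 (z = (4 + 4) + 76 = 8 + 76 = 84)
K(t) = 84
-43244 - K(g(-9, 15)) = -43244 - 1*84 = -43244 - 84 = -43328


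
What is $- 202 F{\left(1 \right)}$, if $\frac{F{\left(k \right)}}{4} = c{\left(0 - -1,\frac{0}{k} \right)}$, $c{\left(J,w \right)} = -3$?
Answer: $2424$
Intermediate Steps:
$F{\left(k \right)} = -12$ ($F{\left(k \right)} = 4 \left(-3\right) = -12$)
$- 202 F{\left(1 \right)} = \left(-202\right) \left(-12\right) = 2424$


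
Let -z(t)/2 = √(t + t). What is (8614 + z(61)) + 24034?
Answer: 32648 - 2*√122 ≈ 32626.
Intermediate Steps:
z(t) = -2*√2*√t (z(t) = -2*√(t + t) = -2*√2*√t)
(8614 + z(61)) + 24034 = (8614 - 2*√2*√61) + 24034 = (8614 - 2*√122) + 24034 = 32648 - 2*√122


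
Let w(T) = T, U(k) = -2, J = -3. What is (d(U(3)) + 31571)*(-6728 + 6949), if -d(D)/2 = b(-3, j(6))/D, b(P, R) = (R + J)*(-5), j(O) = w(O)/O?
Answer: 6979401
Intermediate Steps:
j(O) = 1 (j(O) = O/O = 1)
b(P, R) = 15 - 5*R (b(P, R) = (R - 3)*(-5) = (-3 + R)*(-5) = 15 - 5*R)
d(D) = -20/D (d(D) = -2*(15 - 5*1)/D = -2*(15 - 5)/D = -20/D)
(d(U(3)) + 31571)*(-6728 + 6949) = (-20/(-2) + 31571)*(-6728 + 6949) = (-20*(-1/2) + 31571)*221 = (10 + 31571)*221 = 31581*221 = 6979401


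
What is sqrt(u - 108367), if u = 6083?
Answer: 2*I*sqrt(25571) ≈ 319.82*I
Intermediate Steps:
sqrt(u - 108367) = sqrt(6083 - 108367) = sqrt(-102284) = 2*I*sqrt(25571)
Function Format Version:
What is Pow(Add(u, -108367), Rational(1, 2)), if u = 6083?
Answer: Mul(2, I, Pow(25571, Rational(1, 2))) ≈ Mul(319.82, I)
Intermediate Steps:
Pow(Add(u, -108367), Rational(1, 2)) = Pow(Add(6083, -108367), Rational(1, 2)) = Pow(-102284, Rational(1, 2)) = Mul(2, I, Pow(25571, Rational(1, 2)))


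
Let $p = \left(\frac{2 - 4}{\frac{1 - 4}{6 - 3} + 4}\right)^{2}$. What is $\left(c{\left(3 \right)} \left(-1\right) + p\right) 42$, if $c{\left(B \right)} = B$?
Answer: $- \frac{322}{3} \approx -107.33$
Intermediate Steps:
$p = \frac{4}{9}$ ($p = \left(- \frac{2}{- \frac{3}{3} + 4}\right)^{2} = \left(- \frac{2}{\left(-3\right) \frac{1}{3} + 4}\right)^{2} = \left(- \frac{2}{-1 + 4}\right)^{2} = \left(- \frac{2}{3}\right)^{2} = \frac{4}{9} \approx 0.44444$)
$\left(c{\left(3 \right)} \left(-1\right) + p\right) 42 = \left(3 \left(-1\right) + \frac{4}{9}\right) 42 = \left(-3 + \frac{4}{9}\right) 42 = \left(- \frac{23}{9}\right) 42 = - \frac{322}{3}$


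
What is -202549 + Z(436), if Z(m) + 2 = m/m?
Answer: -202550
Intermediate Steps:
Z(m) = -1 (Z(m) = -2 + m/m = -2 + 1 = -1)
-202549 + Z(436) = -202549 - 1 = -202550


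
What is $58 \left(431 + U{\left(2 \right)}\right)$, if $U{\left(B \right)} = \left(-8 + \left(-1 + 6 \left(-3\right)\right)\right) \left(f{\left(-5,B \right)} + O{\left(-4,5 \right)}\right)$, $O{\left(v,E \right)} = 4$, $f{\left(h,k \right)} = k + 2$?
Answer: $12470$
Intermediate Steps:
$f{\left(h,k \right)} = 2 + k$
$U{\left(B \right)} = -162 - 27 B$ ($U{\left(B \right)} = \left(-8 + \left(-1 + 6 \left(-3\right)\right)\right) \left(\left(2 + B\right) + 4\right) = \left(-8 - 19\right) \left(6 + B\right) = - 27 \left(6 + B\right) = -162 - 27 B$)
$58 \left(431 + U{\left(2 \right)}\right) = 58 \left(431 - 216\right) = 58 \cdot 215 = 12470$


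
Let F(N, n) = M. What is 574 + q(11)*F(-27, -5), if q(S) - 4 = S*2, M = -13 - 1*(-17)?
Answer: 678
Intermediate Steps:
M = 4 (M = -13 + 17 = 4)
q(S) = 4 + 2*S (q(S) = 4 + S*2 = 4 + 2*S)
F(N, n) = 4
574 + q(11)*F(-27, -5) = 574 + (4 + 2*11)*4 = 574 + (4 + 22)*4 = 574 + 26*4 = 574 + 104 = 678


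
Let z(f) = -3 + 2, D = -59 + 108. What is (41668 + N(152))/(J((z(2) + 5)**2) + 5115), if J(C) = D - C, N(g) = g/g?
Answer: 41669/5148 ≈ 8.0942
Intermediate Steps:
D = 49
N(g) = 1
z(f) = -1
J(C) = 49 - C
(41668 + N(152))/(J((z(2) + 5)**2) + 5115) = (41668 + 1)/((49 - (-1 + 5)**2) + 5115) = 41669/((49 - 1*4**2) + 5115) = 41669/((49 - 1*16) + 5115) = 41669/((49 - 16) + 5115) = 41669/(33 + 5115) = 41669/5148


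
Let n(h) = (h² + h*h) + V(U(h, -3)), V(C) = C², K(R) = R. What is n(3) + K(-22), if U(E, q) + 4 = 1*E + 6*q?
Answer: 357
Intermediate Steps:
U(E, q) = -4 + E + 6*q (U(E, q) = -4 + (1*E + 6*q) = -4 + (E + 6*q) = -4 + E + 6*q)
n(h) = (-22 + h)² + 2*h² (n(h) = (h² + h*h) + (-4 + h + 6*(-3))² = (h² + h²) + (-4 + h - 18)² = 2*h² + (-22 + h)² = (-22 + h)² + 2*h²)
n(3) + K(-22) = ((-22 + 3)² + 2*3²) - 22 = ((-19)² + 2*9) - 22 = (361 + 18) - 22 = 379 - 22 = 357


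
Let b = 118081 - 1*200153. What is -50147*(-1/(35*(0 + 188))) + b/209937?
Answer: 1426810997/197340780 ≈ 7.2302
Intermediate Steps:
b = -82072 (b = 118081 - 200153 = -82072)
-50147*(-1/(35*(0 + 188))) + b/209937 = -50147*(-1/(35*(0 + 188))) - 82072/209937 = -50147/(188*(-35)) - 82072*1/209937 = -50147/(-6580) - 82072/209937 = -50147*(-1/6580) - 82072/209937 = 50147/6580 - 82072/209937 = 1426810997/197340780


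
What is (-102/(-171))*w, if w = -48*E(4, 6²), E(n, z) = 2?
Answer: -1088/19 ≈ -57.263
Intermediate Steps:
w = -96 (w = -48*2 = -96)
(-102/(-171))*w = -102/(-171)*(-96) = -102*(-1/171)*(-96) = (34/57)*(-96) = -1088/19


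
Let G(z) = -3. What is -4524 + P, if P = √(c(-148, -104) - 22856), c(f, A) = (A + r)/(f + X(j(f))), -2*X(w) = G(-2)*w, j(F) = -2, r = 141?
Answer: -4524 + 3*I*√57905027/151 ≈ -4524.0 + 151.18*I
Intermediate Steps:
X(w) = 3*w/2 (X(w) = -(-3)*w/2 = 3*w/2)
c(f, A) = (141 + A)/(-3 + f) (c(f, A) = (A + 141)/(f + (3/2)*(-2)) = (141 + A)/(f - 3) = (141 + A)/(-3 + f))
P = 3*I*√57905027/151 (P = √((141 - 104)/(-3 - 148) - 22856) = √(37/(-151) - 22856) = √(-1/151*37 - 22856) = √(-37/151 - 22856) = √(-3451293/151) = 3*I*√57905027/151 ≈ 151.18*I)
-4524 + P = -4524 + 3*I*√57905027/151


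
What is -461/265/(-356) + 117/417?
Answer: 3743339/13113260 ≈ 0.28546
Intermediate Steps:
-461/265/(-356) + 117/417 = -461*1/265*(-1/356) + 117*(1/417) = -461/265*(-1/356) + 39/139 = 461/94340 + 39/139 = 3743339/13113260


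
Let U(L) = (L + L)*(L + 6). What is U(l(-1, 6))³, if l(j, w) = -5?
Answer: -1000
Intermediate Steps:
U(L) = 2*L*(6 + L) (U(L) = (2*L)*(6 + L) = 2*L*(6 + L))
U(l(-1, 6))³ = (2*(-5)*(6 - 5))³ = (2*(-5)*1)³ = (-10)³ = -1000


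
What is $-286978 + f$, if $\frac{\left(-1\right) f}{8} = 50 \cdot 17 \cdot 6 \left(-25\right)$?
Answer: $733022$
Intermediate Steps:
$f = 1020000$ ($f = - 8 \cdot 50 \cdot 17 \cdot 6 \left(-25\right) = - 8 \cdot 850 \left(-150\right) = \left(-8\right) \left(-127500\right) = 1020000$)
$-286978 + f = -286978 + 1020000 = 733022$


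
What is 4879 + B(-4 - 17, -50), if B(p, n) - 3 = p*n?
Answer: 5932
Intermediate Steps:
B(p, n) = 3 + n*p (B(p, n) = 3 + p*n = 3 + n*p)
4879 + B(-4 - 17, -50) = 4879 + (3 - 50*(-4 - 17)) = 4879 + (3 - 50*(-21)) = 4879 + (3 + 1050) = 4879 + 1053 = 5932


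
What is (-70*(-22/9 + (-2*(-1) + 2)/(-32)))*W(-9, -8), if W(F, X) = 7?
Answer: 45325/36 ≈ 1259.0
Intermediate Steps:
(-70*(-22/9 + (-2*(-1) + 2)/(-32)))*W(-9, -8) = -70*(-22/9 + (-2*(-1) + 2)/(-32))*7 = -70*(-22*1/9 + (2 + 2)*(-1/32))*7 = -70*(-22/9 + 4*(-1/32))*7 = -70*(-22/9 - 1/8)*7 = -70*(-185/72)*7 = (6475/36)*7 = 45325/36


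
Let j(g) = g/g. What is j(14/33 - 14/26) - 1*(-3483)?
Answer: 3484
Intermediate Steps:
j(g) = 1
j(14/33 - 14/26) - 1*(-3483) = 1 - 1*(-3483) = 1 + 3483 = 3484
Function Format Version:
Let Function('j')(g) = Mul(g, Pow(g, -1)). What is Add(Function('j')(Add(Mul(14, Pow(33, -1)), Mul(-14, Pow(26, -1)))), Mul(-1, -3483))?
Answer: 3484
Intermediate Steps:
Function('j')(g) = 1
Add(Function('j')(Add(Mul(14, Pow(33, -1)), Mul(-14, Pow(26, -1)))), Mul(-1, -3483)) = Add(1, Mul(-1, -3483)) = Add(1, 3483) = 3484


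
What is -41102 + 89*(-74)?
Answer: -47688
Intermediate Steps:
-41102 + 89*(-74) = -41102 - 6586 = -47688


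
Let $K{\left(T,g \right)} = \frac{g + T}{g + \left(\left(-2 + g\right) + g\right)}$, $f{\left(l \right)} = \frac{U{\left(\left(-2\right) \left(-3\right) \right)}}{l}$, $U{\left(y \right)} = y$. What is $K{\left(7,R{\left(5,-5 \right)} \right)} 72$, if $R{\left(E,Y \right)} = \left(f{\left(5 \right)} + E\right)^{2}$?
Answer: $\frac{81792}{2833} \approx 28.871$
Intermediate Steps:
$f{\left(l \right)} = \frac{6}{l}$ ($f{\left(l \right)} = \frac{\left(-2\right) \left(-3\right)}{l} = \frac{6}{l}$)
$R{\left(E,Y \right)} = \left(\frac{6}{5} + E\right)^{2}$
$K{\left(T,g \right)} = \frac{T + g}{-2 + 3 g}$ ($K{\left(T,g \right)} = \frac{T + g}{g + \left(-2 + 2 g\right)} = \frac{T + g}{-2 + 3 g}$)
$K{\left(7,R{\left(5,-5 \right)} \right)} 72 = \frac{7 + \frac{\left(6 + 5 \cdot 5\right)^{2}}{25}}{-2 + 3 \frac{\left(6 + 5 \cdot 5\right)^{2}}{25}} \cdot 72 = \frac{7 + \frac{\left(6 + 25\right)^{2}}{25}}{-2 + 3 \frac{\left(6 + 25\right)^{2}}{25}} \cdot 72 = \frac{7 + \frac{31^{2}}{25}}{-2 + 3 \frac{31^{2}}{25}} \cdot 72 = \frac{7 + \frac{1}{25} \cdot 961}{-2 + 3 \cdot \frac{1}{25} \cdot 961} \cdot 72 = \frac{7 + \frac{961}{25}}{-2 + 3 \cdot \frac{961}{25}} \cdot 72 = \frac{1}{-2 + \frac{2883}{25}} \cdot \frac{1136}{25} \cdot 72 = \frac{1}{\frac{2833}{25}} \cdot \frac{1136}{25} \cdot 72 = \frac{25}{2833} \cdot \frac{1136}{25} \cdot 72 = \frac{1136}{2833} \cdot 72 = \frac{81792}{2833}$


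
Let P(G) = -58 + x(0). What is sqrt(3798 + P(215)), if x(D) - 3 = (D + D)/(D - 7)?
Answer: sqrt(3743) ≈ 61.180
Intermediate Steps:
x(D) = 3 + 2*D/(-7 + D) (x(D) = 3 + (D + D)/(D - 7) = 3 + (2*D)/(-7 + D) = 3 + 2*D/(-7 + D))
P(G) = -55 (P(G) = -58 + (-21 + 5*0)/(-7 + 0) = -58 + (-21 + 0)/(-7) = -58 - 1/7*(-21) = -58 + 3 = -55)
sqrt(3798 + P(215)) = sqrt(3798 - 55) = sqrt(3743)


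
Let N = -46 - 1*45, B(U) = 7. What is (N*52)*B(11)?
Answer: -33124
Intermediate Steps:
N = -91 (N = -46 - 45 = -91)
(N*52)*B(11) = -91*52*7 = -4732*7 = -33124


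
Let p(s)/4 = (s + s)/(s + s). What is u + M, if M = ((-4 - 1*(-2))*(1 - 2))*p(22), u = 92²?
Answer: 8472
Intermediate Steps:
p(s) = 4 (p(s) = 4*((s + s)/(s + s)) = 4*((2*s)/((2*s))) = 4*((2*s)*(1/(2*s))) = 4*1 = 4)
u = 8464
M = 8 (M = ((-4 - 1*(-2))*(1 - 2))*4 = ((-4 + 2)*(-1))*4 = -2*(-1)*4 = 2*4 = 8)
u + M = 8464 + 8 = 8472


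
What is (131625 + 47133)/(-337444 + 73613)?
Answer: -178758/263831 ≈ -0.67755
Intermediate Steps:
(131625 + 47133)/(-337444 + 73613) = 178758/(-263831) = 178758*(-1/263831) = -178758/263831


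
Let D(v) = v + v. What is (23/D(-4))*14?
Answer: -161/4 ≈ -40.250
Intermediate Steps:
D(v) = 2*v
(23/D(-4))*14 = (23/((2*(-4))))*14 = (23/(-8))*14 = (23*(-1/8))*14 = -23/8*14 = -161/4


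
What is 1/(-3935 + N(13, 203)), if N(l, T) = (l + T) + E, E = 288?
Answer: -1/3431 ≈ -0.00029146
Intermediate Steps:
N(l, T) = 288 + T + l (N(l, T) = (l + T) + 288 = (T + l) + 288 = 288 + T + l)
1/(-3935 + N(13, 203)) = 1/(-3935 + (288 + 203 + 13)) = 1/(-3935 + 504) = 1/(-3431) = -1/3431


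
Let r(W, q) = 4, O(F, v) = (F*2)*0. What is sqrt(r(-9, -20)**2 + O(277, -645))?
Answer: 4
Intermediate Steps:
O(F, v) = 0 (O(F, v) = (2*F)*0 = 0)
sqrt(r(-9, -20)**2 + O(277, -645)) = sqrt(4**2 + 0) = sqrt(16 + 0) = sqrt(16) = 4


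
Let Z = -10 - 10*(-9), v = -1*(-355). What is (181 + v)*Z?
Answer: 42880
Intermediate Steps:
v = 355
Z = 80 (Z = -10 + 90 = 80)
(181 + v)*Z = (181 + 355)*80 = 536*80 = 42880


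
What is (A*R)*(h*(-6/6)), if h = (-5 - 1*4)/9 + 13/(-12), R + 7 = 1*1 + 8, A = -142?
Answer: -1775/3 ≈ -591.67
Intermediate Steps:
R = 2 (R = -7 + (1*1 + 8) = -7 + (1 + 8) = -7 + 9 = 2)
h = -25/12 (h = (-5 - 4)*(⅑) + 13*(-1/12) = -9*⅑ - 13/12 = -1 - 13/12 = -25/12 ≈ -2.0833)
(A*R)*(h*(-6/6)) = (-142*2)*(-(-25)/(2*6)) = -(-1775)*(-6*⅙)/3 = -(-1775)*(-1)/3 = -284*25/12 = -1775/3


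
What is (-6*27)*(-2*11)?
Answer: 3564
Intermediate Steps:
(-6*27)*(-2*11) = -162*(-22) = 3564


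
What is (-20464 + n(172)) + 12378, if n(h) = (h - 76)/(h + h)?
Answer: -347686/43 ≈ -8085.7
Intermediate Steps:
n(h) = (-76 + h)/(2*h) (n(h) = (-76 + h)/((2*h)) = (-76 + h)*(1/(2*h)) = (-76 + h)/(2*h))
(-20464 + n(172)) + 12378 = (-20464 + (½)*(-76 + 172)/172) + 12378 = (-20464 + (½)*(1/172)*96) + 12378 = (-20464 + 12/43) + 12378 = -879940/43 + 12378 = -347686/43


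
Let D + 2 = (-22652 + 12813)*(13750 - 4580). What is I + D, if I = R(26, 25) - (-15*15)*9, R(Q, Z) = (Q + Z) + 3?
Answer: -90221553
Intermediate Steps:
D = -90223632 (D = -2 + (-22652 + 12813)*(13750 - 4580) = -2 - 9839*9170 = -2 - 90223630 = -90223632)
R(Q, Z) = 3 + Q + Z
I = 2079 (I = (3 + 26 + 25) - (-15*15)*9 = 54 - (-225)*9 = 54 - 1*(-2025) = 54 + 2025 = 2079)
I + D = 2079 - 90223632 = -90221553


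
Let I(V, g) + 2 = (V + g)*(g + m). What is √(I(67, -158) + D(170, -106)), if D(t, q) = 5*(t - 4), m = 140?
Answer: 3*√274 ≈ 49.659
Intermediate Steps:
D(t, q) = -20 + 5*t (D(t, q) = 5*(-4 + t) = -20 + 5*t)
I(V, g) = -2 + (140 + g)*(V + g) (I(V, g) = -2 + (V + g)*(g + 140) = -2 + (V + g)*(140 + g) = -2 + (140 + g)*(V + g))
√(I(67, -158) + D(170, -106)) = √((-2 + (-158)² + 140*67 + 140*(-158) + 67*(-158)) + (-20 + 5*170)) = √((-2 + 24964 + 9380 - 22120 - 10586) + (-20 + 850)) = √(1636 + 830) = √2466 = 3*√274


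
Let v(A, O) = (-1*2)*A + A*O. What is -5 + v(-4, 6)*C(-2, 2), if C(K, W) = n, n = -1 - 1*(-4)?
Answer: -53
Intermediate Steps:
n = 3 (n = -1 + 4 = 3)
v(A, O) = -2*A + A*O
C(K, W) = 3
-5 + v(-4, 6)*C(-2, 2) = -5 - 4*(-2 + 6)*3 = -5 - 4*4*3 = -5 - 16*3 = -5 - 48 = -53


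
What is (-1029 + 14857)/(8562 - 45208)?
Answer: -6914/18323 ≈ -0.37734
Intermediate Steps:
(-1029 + 14857)/(8562 - 45208) = 13828/(-36646) = 13828*(-1/36646) = -6914/18323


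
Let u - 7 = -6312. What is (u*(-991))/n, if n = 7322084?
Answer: 6248255/7322084 ≈ 0.85334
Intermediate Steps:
u = -6305 (u = 7 - 6312 = -6305)
(u*(-991))/n = -6305*(-991)/7322084 = 6248255*(1/7322084) = 6248255/7322084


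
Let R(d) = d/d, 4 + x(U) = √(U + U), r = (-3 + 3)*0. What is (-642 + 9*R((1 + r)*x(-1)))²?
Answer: 400689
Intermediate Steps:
r = 0 (r = 0*0 = 0)
x(U) = -4 + √2*√U (x(U) = -4 + √(U + U) = -4 + √(2*U) = -4 + √2*√U)
R(d) = 1
(-642 + 9*R((1 + r)*x(-1)))² = (-642 + 9*1)² = (-642 + 9)² = (-633)² = 400689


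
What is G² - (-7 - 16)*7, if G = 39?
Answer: 1682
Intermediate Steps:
G² - (-7 - 16)*7 = 39² - (-7 - 16)*7 = 1521 - (-23)*7 = 1521 - 1*(-161) = 1521 + 161 = 1682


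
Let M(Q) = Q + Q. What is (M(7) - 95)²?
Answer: 6561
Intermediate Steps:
M(Q) = 2*Q
(M(7) - 95)² = (2*7 - 95)² = (14 - 95)² = (-81)² = 6561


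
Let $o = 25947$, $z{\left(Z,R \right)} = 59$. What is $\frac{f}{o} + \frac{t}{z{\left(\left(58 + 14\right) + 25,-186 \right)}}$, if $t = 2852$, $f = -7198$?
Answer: $\frac{73576162}{1530873} \approx 48.062$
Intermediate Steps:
$\frac{f}{o} + \frac{t}{z{\left(\left(58 + 14\right) + 25,-186 \right)}} = - \frac{7198}{25947} + \frac{2852}{59} = \frac{73576162}{1530873}$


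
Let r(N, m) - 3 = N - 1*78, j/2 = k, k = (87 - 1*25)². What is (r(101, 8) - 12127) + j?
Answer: -4413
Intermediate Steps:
k = 3844 (k = (87 - 25)² = 62² = 3844)
j = 7688 (j = 2*3844 = 7688)
r(N, m) = -75 + N (r(N, m) = 3 + (N - 1*78) = 3 + (N - 78) = 3 + (-78 + N) = -75 + N)
(r(101, 8) - 12127) + j = ((-75 + 101) - 12127) + 7688 = (26 - 12127) + 7688 = -12101 + 7688 = -4413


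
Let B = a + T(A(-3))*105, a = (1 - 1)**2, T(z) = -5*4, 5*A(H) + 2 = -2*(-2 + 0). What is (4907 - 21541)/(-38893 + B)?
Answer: 16634/40993 ≈ 0.40578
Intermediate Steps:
A(H) = 2/5 (A(H) = -2/5 + (-2*(-2 + 0))/5 = -2/5 + (-2*(-2))/5 = -2/5 + (1/5)*4 = -2/5 + 4/5 = 2/5)
T(z) = -20
a = 0 (a = 0**2 = 0)
B = -2100 (B = 0 - 20*105 = 0 - 2100 = -2100)
(4907 - 21541)/(-38893 + B) = (4907 - 21541)/(-38893 - 2100) = -16634/(-40993) = -16634*(-1/40993) = 16634/40993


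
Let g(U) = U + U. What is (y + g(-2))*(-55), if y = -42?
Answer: 2530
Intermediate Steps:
g(U) = 2*U
(y + g(-2))*(-55) = (-42 + 2*(-2))*(-55) = (-42 - 4)*(-55) = -46*(-55) = 2530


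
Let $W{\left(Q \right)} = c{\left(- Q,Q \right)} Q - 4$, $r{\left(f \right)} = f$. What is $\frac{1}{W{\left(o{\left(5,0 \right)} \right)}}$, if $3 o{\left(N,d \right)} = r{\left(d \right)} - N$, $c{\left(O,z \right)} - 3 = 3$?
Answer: $- \frac{1}{14} \approx -0.071429$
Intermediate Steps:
$c{\left(O,z \right)} = 6$ ($c{\left(O,z \right)} = 3 + 3 = 6$)
$o{\left(N,d \right)} = - \frac{N}{3} + \frac{d}{3}$ ($o{\left(N,d \right)} = \frac{d - N}{3} = - \frac{N}{3} + \frac{d}{3}$)
$W{\left(Q \right)} = -4 + 6 Q$ ($W{\left(Q \right)} = 6 Q - 4 = -4 + 6 Q$)
$\frac{1}{W{\left(o{\left(5,0 \right)} \right)}} = \frac{1}{-4 + 6 \left(\left(- \frac{1}{3}\right) 5 + \frac{1}{3} \cdot 0\right)} = \frac{1}{-4 + 6 \left(- \frac{5}{3} + 0\right)} = \frac{1}{-4 + 6 \left(- \frac{5}{3}\right)} = \frac{1}{-4 - 10} = \frac{1}{-14} = - \frac{1}{14}$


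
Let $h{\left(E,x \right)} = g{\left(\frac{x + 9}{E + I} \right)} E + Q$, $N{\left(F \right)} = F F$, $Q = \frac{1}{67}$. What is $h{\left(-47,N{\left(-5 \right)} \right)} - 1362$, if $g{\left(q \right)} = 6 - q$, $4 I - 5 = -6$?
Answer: $- \frac{21246047}{12663} \approx -1677.8$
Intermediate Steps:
$I = - \frac{1}{4}$ ($I = \frac{5}{4} + \frac{1}{4} \left(-6\right) = \frac{5}{4} - \frac{3}{2} = - \frac{1}{4} \approx -0.25$)
$Q = \frac{1}{67} \approx 0.014925$
$N{\left(F \right)} = F^{2}$
$h{\left(E,x \right)} = \frac{1}{67} + E \left(6 - \frac{9 + x}{- \frac{1}{4} + E}\right)$ ($h{\left(E,x \right)} = \left(6 - \frac{x + 9}{E - \frac{1}{4}}\right) E + \frac{1}{67} = \left(6 - \frac{9 + x}{- \frac{1}{4} + E}\right) E + \frac{1}{67} = E \left(6 - \frac{9 + x}{- \frac{1}{4} + E}\right) + \frac{1}{67} = \frac{1}{67} + E \left(6 - \frac{9 + x}{- \frac{1}{4} + E}\right)$)
$h{\left(-47,N{\left(-5 \right)} \right)} - 1362 = \frac{-1 - -132070 + 1608 \left(-47\right)^{2} - - 12596 \left(-5\right)^{2}}{67 \left(-1 + 4 \left(-47\right)\right)} - 1362 = \frac{-1 + 132070 + 1608 \cdot 2209 - \left(-12596\right) 25}{67 \left(-1 - 188\right)} - 1362 = \frac{-1 + 132070 + 3552072 + 314900}{67 \left(-189\right)} - 1362 = \frac{1}{67} \left(- \frac{1}{189}\right) 3999041 - 1362 = - \frac{3999041}{12663} - 1362 = - \frac{21246047}{12663}$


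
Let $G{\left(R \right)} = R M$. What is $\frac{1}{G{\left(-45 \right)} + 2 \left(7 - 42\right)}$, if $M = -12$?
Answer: $\frac{1}{470} \approx 0.0021277$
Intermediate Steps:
$G{\left(R \right)} = - 12 R$ ($G{\left(R \right)} = R \left(-12\right) = - 12 R$)
$\frac{1}{G{\left(-45 \right)} + 2 \left(7 - 42\right)} = \frac{1}{\left(-12\right) \left(-45\right) + 2 \left(7 - 42\right)} = \frac{1}{540 + 2 \left(-35\right)} = \frac{1}{540 - 70} = \frac{1}{470}$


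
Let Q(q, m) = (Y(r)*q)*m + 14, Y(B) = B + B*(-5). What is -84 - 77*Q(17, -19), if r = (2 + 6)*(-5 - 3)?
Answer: 6365814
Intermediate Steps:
r = -64 (r = 8*(-8) = -64)
Y(B) = -4*B (Y(B) = B - 5*B = -4*B)
Q(q, m) = 14 + 256*m*q (Q(q, m) = ((-4*(-64))*q)*m + 14 = (256*q)*m + 14 = 256*m*q + 14 = 14 + 256*m*q)
-84 - 77*Q(17, -19) = -84 - 77*(14 + 256*(-19)*17) = -84 - 77*(14 - 82688) = -84 - 77*(-82674) = -84 + 6365898 = 6365814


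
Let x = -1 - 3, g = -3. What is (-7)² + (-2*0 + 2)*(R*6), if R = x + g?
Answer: -35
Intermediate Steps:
x = -4
R = -7 (R = -4 - 3 = -7)
(-7)² + (-2*0 + 2)*(R*6) = (-7)² + (-2*0 + 2)*(-7*6) = 49 + (0 + 2)*(-42) = 49 + 2*(-42) = 49 - 84 = -35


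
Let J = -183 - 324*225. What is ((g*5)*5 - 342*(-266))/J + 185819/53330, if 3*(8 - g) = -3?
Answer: 2905557989/1299172130 ≈ 2.2365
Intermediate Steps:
g = 9 (g = 8 - ⅓*(-3) = 8 + 1 = 9)
J = -73083 (J = -183 - 72900 = -73083)
((g*5)*5 - 342*(-266))/J + 185819/53330 = ((9*5)*5 - 342*(-266))/(-73083) + 185819/53330 = (45*5 + 90972)*(-1/73083) + 185819*(1/53330) = (225 + 90972)*(-1/73083) + 185819/53330 = 91197*(-1/73083) + 185819/53330 = -30399/24361 + 185819/53330 = 2905557989/1299172130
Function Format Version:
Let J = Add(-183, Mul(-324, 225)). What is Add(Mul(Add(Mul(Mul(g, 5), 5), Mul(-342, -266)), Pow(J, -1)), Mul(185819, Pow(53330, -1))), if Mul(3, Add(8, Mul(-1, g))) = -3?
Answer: Rational(2905557989, 1299172130) ≈ 2.2365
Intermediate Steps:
g = 9 (g = Add(8, Mul(Rational(-1, 3), -3)) = Add(8, 1) = 9)
J = -73083 (J = Add(-183, -72900) = -73083)
Add(Mul(Add(Mul(Mul(g, 5), 5), Mul(-342, -266)), Pow(J, -1)), Mul(185819, Pow(53330, -1))) = Add(Mul(Add(Mul(Mul(9, 5), 5), Mul(-342, -266)), Pow(-73083, -1)), Mul(185819, Pow(53330, -1))) = Add(Mul(Add(Mul(45, 5), 90972), Rational(-1, 73083)), Mul(185819, Rational(1, 53330))) = Add(Mul(Add(225, 90972), Rational(-1, 73083)), Rational(185819, 53330)) = Add(Mul(91197, Rational(-1, 73083)), Rational(185819, 53330)) = Add(Rational(-30399, 24361), Rational(185819, 53330)) = Rational(2905557989, 1299172130)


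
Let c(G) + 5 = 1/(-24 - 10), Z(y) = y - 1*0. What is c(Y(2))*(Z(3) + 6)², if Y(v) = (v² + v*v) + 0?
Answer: -13851/34 ≈ -407.38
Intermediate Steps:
Z(y) = y (Z(y) = y + 0 = y)
Y(v) = 2*v² (Y(v) = (v² + v²) + 0 = 2*v² + 0 = 2*v²)
c(G) = -171/34 (c(G) = -5 + 1/(-24 - 10) = -5 + 1/(-34) = -5 - 1/34 = -171/34)
c(Y(2))*(Z(3) + 6)² = -171*(3 + 6)²/34 = -171/34*9² = -171/34*81 = -13851/34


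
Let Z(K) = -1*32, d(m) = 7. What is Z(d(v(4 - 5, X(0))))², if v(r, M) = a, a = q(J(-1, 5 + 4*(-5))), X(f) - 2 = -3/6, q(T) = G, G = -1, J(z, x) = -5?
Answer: 1024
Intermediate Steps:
q(T) = -1
X(f) = 3/2 (X(f) = 2 - 3/6 = 2 - 3*⅙ = 2 - ½ = 3/2)
a = -1
v(r, M) = -1
Z(K) = -32
Z(d(v(4 - 5, X(0))))² = (-32)² = 1024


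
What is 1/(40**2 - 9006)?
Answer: -1/7406 ≈ -0.00013503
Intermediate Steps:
1/(40**2 - 9006) = 1/(1600 - 9006) = 1/(-7406) = -1/7406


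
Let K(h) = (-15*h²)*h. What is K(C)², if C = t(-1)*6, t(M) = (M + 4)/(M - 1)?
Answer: 119574225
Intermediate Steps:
t(M) = (4 + M)/(-1 + M)
C = -9 (C = ((4 - 1)/(-1 - 1))*6 = (3/(-2))*6 = -½*3*6 = -3/2*6 = -9)
K(h) = -15*h³
K(C)² = (-15*(-9)³)² = (-15*(-729))² = 10935² = 119574225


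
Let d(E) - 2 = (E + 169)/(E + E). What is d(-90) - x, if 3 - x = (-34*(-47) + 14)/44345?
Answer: -2239039/1596420 ≈ -1.4025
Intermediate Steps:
d(E) = 2 + (169 + E)/(2*E) (d(E) = 2 + (E + 169)/(E + E) = 2 + (169 + E)/((2*E)) = 2 + (169 + E)*(1/(2*E)) = 2 + (169 + E)/(2*E))
x = 131423/44345 (x = 3 - (-34*(-47) + 14)/44345 = 3 - (1598 + 14)/44345 = 3 - 1612/44345 = 131423/44345 ≈ 2.9636)
d(-90) - x = (½)*(169 + 5*(-90))/(-90) - 1*131423/44345 = (½)*(-1/90)*(169 - 450) - 131423/44345 = (½)*(-1/90)*(-281) - 131423/44345 = 281/180 - 131423/44345 = -2239039/1596420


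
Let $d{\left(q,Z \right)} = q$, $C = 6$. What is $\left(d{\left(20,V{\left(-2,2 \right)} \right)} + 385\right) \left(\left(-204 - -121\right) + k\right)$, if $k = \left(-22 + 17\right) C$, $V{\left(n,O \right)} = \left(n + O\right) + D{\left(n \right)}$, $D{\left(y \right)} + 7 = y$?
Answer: $-45765$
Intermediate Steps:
$D{\left(y \right)} = -7 + y$
$V{\left(n,O \right)} = -7 + O + 2 n$ ($V{\left(n,O \right)} = \left(n + O\right) + \left(-7 + n\right) = \left(O + n\right) + \left(-7 + n\right) = -7 + O + 2 n$)
$k = -30$ ($k = \left(-22 + 17\right) 6 = \left(-5\right) 6 = -30$)
$\left(d{\left(20,V{\left(-2,2 \right)} \right)} + 385\right) \left(\left(-204 - -121\right) + k\right) = \left(20 + 385\right) \left(\left(-204 - -121\right) - 30\right) = 405 \left(\left(-204 + 121\right) - 30\right) = 405 \left(-83 - 30\right) = 405 \left(-113\right) = -45765$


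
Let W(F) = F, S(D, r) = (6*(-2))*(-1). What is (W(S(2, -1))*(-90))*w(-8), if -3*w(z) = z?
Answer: -2880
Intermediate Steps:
S(D, r) = 12 (S(D, r) = -12*(-1) = 12)
w(z) = -z/3
(W(S(2, -1))*(-90))*w(-8) = (12*(-90))*(-⅓*(-8)) = -1080*8/3 = -2880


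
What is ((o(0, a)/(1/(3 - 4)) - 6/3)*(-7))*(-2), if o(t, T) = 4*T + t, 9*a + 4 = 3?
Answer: -196/9 ≈ -21.778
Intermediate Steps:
a = -⅑ (a = -4/9 + (⅑)*3 = -4/9 + ⅓ = -⅑ ≈ -0.11111)
o(t, T) = t + 4*T
((o(0, a)/(1/(3 - 4)) - 6/3)*(-7))*(-2) = (((0 + 4*(-⅑))/(1/(3 - 4)) - 6/3)*(-7))*(-2) = (((0 - 4/9)/(1/(-1)) - 6*⅓)*(-7))*(-2) = ((-4/9/(-1) - 2)*(-7))*(-2) = ((-4/9*(-1) - 2)*(-7))*(-2) = ((4/9 - 2)*(-7))*(-2) = -14/9*(-7)*(-2) = (98/9)*(-2) = -196/9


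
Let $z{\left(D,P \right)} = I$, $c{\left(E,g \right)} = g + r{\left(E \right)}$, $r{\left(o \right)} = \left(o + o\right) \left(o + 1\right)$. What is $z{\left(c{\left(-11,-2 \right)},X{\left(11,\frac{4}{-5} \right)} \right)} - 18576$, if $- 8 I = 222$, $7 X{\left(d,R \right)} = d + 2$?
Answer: $- \frac{74415}{4} \approx -18604.0$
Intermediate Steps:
$r{\left(o \right)} = 2 o \left(1 + o\right)$
$c{\left(E,g \right)} = g + 2 E \left(1 + E\right)$
$X{\left(d,R \right)} = \frac{2}{7} + \frac{d}{7}$ ($X{\left(d,R \right)} = \frac{d + 2}{7} = \frac{2 + d}{7} = \frac{2}{7} + \frac{d}{7}$)
$I = - \frac{111}{4}$ ($I = \left(- \frac{1}{8}\right) 222 = - \frac{111}{4} \approx -27.75$)
$z{\left(D,P \right)} = - \frac{111}{4}$
$z{\left(c{\left(-11,-2 \right)},X{\left(11,\frac{4}{-5} \right)} \right)} - 18576 = - \frac{111}{4} - 18576 = - \frac{74415}{4}$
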